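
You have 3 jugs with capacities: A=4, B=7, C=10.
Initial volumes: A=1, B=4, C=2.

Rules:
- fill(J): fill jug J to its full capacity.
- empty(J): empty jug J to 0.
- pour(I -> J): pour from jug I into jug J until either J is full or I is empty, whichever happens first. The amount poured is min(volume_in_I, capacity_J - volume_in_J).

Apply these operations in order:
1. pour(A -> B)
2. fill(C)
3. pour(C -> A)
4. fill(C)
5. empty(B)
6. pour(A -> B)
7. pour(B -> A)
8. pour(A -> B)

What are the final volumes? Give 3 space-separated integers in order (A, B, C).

Step 1: pour(A -> B) -> (A=0 B=5 C=2)
Step 2: fill(C) -> (A=0 B=5 C=10)
Step 3: pour(C -> A) -> (A=4 B=5 C=6)
Step 4: fill(C) -> (A=4 B=5 C=10)
Step 5: empty(B) -> (A=4 B=0 C=10)
Step 6: pour(A -> B) -> (A=0 B=4 C=10)
Step 7: pour(B -> A) -> (A=4 B=0 C=10)
Step 8: pour(A -> B) -> (A=0 B=4 C=10)

Answer: 0 4 10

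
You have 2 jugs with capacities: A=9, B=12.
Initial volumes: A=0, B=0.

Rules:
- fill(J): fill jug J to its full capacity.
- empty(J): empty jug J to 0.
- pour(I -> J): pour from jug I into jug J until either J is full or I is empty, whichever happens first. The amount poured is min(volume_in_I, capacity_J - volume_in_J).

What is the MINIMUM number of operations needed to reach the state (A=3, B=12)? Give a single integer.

BFS from (A=0, B=0). One shortest path:
  1. fill(B) -> (A=0 B=12)
  2. pour(B -> A) -> (A=9 B=3)
  3. empty(A) -> (A=0 B=3)
  4. pour(B -> A) -> (A=3 B=0)
  5. fill(B) -> (A=3 B=12)
Reached target in 5 moves.

Answer: 5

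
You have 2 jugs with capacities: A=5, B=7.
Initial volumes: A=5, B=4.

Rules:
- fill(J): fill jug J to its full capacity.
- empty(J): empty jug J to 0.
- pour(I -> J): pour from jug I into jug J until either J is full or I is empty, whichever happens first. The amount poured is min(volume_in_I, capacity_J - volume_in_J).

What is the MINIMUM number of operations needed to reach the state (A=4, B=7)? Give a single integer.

BFS from (A=5, B=4). One shortest path:
  1. empty(A) -> (A=0 B=4)
  2. pour(B -> A) -> (A=4 B=0)
  3. fill(B) -> (A=4 B=7)
Reached target in 3 moves.

Answer: 3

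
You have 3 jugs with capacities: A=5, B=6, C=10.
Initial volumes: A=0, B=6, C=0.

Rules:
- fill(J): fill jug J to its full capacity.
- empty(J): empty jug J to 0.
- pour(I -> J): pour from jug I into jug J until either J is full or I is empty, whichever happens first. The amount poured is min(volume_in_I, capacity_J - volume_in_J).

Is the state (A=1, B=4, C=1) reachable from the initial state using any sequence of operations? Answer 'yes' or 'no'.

BFS explored all 282 reachable states.
Reachable set includes: (0,0,0), (0,0,1), (0,0,2), (0,0,3), (0,0,4), (0,0,5), (0,0,6), (0,0,7), (0,0,8), (0,0,9), (0,0,10), (0,1,0) ...
Target (A=1, B=4, C=1) not in reachable set → no.

Answer: no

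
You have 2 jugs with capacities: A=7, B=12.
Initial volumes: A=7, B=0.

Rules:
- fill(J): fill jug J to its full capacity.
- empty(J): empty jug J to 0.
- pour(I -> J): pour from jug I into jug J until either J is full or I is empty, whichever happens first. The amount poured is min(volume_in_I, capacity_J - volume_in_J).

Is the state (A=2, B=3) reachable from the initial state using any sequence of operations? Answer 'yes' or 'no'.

Answer: no

Derivation:
BFS explored all 38 reachable states.
Reachable set includes: (0,0), (0,1), (0,2), (0,3), (0,4), (0,5), (0,6), (0,7), (0,8), (0,9), (0,10), (0,11) ...
Target (A=2, B=3) not in reachable set → no.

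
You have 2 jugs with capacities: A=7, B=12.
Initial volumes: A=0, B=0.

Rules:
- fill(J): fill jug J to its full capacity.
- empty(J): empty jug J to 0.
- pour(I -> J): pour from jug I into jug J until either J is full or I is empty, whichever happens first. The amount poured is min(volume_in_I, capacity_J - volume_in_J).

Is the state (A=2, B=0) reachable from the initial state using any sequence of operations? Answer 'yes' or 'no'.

BFS from (A=0, B=0):
  1. fill(A) -> (A=7 B=0)
  2. pour(A -> B) -> (A=0 B=7)
  3. fill(A) -> (A=7 B=7)
  4. pour(A -> B) -> (A=2 B=12)
  5. empty(B) -> (A=2 B=0)
Target reached → yes.

Answer: yes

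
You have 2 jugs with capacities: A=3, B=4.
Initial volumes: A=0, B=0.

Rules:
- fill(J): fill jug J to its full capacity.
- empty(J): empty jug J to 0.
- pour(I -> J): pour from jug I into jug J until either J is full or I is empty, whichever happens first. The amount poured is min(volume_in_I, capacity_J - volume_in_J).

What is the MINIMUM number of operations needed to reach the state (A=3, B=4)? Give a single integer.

BFS from (A=0, B=0). One shortest path:
  1. fill(A) -> (A=3 B=0)
  2. fill(B) -> (A=3 B=4)
Reached target in 2 moves.

Answer: 2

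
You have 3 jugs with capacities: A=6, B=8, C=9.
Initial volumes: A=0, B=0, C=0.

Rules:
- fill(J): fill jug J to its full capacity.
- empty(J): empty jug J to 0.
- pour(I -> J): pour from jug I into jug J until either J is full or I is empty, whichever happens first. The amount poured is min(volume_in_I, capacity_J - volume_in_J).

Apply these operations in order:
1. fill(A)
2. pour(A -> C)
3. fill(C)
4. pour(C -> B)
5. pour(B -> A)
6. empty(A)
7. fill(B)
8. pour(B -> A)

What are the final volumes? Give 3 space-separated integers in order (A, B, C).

Step 1: fill(A) -> (A=6 B=0 C=0)
Step 2: pour(A -> C) -> (A=0 B=0 C=6)
Step 3: fill(C) -> (A=0 B=0 C=9)
Step 4: pour(C -> B) -> (A=0 B=8 C=1)
Step 5: pour(B -> A) -> (A=6 B=2 C=1)
Step 6: empty(A) -> (A=0 B=2 C=1)
Step 7: fill(B) -> (A=0 B=8 C=1)
Step 8: pour(B -> A) -> (A=6 B=2 C=1)

Answer: 6 2 1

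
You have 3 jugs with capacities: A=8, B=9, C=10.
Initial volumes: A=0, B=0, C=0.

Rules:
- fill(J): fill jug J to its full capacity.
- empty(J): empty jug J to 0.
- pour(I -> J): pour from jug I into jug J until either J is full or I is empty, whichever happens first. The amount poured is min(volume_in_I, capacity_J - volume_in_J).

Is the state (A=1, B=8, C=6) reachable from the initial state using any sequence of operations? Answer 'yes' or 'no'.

Answer: no

Derivation:
BFS explored all 486 reachable states.
Reachable set includes: (0,0,0), (0,0,1), (0,0,2), (0,0,3), (0,0,4), (0,0,5), (0,0,6), (0,0,7), (0,0,8), (0,0,9), (0,0,10), (0,1,0) ...
Target (A=1, B=8, C=6) not in reachable set → no.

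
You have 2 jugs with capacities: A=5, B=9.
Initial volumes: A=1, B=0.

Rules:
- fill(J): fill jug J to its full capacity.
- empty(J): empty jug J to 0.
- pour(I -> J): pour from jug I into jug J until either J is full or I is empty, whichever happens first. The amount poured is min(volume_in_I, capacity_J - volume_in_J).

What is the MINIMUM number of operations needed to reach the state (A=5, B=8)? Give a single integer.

Answer: 7

Derivation:
BFS from (A=1, B=0). One shortest path:
  1. empty(A) -> (A=0 B=0)
  2. fill(B) -> (A=0 B=9)
  3. pour(B -> A) -> (A=5 B=4)
  4. empty(A) -> (A=0 B=4)
  5. pour(B -> A) -> (A=4 B=0)
  6. fill(B) -> (A=4 B=9)
  7. pour(B -> A) -> (A=5 B=8)
Reached target in 7 moves.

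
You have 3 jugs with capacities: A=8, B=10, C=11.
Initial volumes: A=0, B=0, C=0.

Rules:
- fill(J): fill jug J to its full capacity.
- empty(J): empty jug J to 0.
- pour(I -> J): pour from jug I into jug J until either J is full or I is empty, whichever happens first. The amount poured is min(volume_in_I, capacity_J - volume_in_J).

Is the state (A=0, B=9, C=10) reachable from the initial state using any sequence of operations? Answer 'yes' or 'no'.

Answer: yes

Derivation:
BFS from (A=0, B=0, C=0):
  1. fill(C) -> (A=0 B=0 C=11)
  2. pour(C -> B) -> (A=0 B=10 C=1)
  3. pour(C -> A) -> (A=1 B=10 C=0)
  4. pour(B -> C) -> (A=1 B=0 C=10)
  5. pour(A -> B) -> (A=0 B=1 C=10)
  6. fill(A) -> (A=8 B=1 C=10)
  7. pour(A -> B) -> (A=0 B=9 C=10)
Target reached → yes.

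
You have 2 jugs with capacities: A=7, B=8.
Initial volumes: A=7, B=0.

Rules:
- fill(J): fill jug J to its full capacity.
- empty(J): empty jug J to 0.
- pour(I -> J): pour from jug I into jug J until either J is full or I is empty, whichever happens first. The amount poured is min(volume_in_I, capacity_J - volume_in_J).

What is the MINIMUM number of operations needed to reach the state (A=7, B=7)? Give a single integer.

BFS from (A=7, B=0). One shortest path:
  1. pour(A -> B) -> (A=0 B=7)
  2. fill(A) -> (A=7 B=7)
Reached target in 2 moves.

Answer: 2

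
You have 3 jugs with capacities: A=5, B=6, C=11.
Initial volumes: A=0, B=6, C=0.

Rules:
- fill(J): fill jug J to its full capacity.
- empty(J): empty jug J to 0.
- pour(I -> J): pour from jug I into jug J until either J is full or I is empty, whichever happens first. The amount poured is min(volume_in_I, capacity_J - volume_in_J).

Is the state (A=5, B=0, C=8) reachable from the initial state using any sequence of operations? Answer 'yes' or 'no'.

Answer: yes

Derivation:
BFS from (A=0, B=6, C=0):
  1. pour(B -> A) -> (A=5 B=1 C=0)
  2. empty(A) -> (A=0 B=1 C=0)
  3. pour(B -> A) -> (A=1 B=0 C=0)
  4. fill(B) -> (A=1 B=6 C=0)
  5. pour(B -> A) -> (A=5 B=2 C=0)
  6. pour(B -> C) -> (A=5 B=0 C=2)
  7. fill(B) -> (A=5 B=6 C=2)
  8. pour(B -> C) -> (A=5 B=0 C=8)
Target reached → yes.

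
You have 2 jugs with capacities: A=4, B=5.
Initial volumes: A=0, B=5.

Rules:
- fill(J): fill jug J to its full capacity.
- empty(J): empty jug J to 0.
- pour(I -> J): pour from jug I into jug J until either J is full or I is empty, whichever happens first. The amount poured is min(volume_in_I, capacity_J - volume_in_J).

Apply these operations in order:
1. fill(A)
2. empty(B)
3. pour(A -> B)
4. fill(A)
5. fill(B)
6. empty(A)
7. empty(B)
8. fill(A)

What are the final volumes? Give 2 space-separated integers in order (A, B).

Answer: 4 0

Derivation:
Step 1: fill(A) -> (A=4 B=5)
Step 2: empty(B) -> (A=4 B=0)
Step 3: pour(A -> B) -> (A=0 B=4)
Step 4: fill(A) -> (A=4 B=4)
Step 5: fill(B) -> (A=4 B=5)
Step 6: empty(A) -> (A=0 B=5)
Step 7: empty(B) -> (A=0 B=0)
Step 8: fill(A) -> (A=4 B=0)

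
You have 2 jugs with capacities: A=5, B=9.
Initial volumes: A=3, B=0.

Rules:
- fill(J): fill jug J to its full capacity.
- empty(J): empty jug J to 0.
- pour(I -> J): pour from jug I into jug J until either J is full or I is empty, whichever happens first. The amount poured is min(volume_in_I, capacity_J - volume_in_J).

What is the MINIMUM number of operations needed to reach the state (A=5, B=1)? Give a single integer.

BFS from (A=3, B=0). One shortest path:
  1. fill(A) -> (A=5 B=0)
  2. pour(A -> B) -> (A=0 B=5)
  3. fill(A) -> (A=5 B=5)
  4. pour(A -> B) -> (A=1 B=9)
  5. empty(B) -> (A=1 B=0)
  6. pour(A -> B) -> (A=0 B=1)
  7. fill(A) -> (A=5 B=1)
Reached target in 7 moves.

Answer: 7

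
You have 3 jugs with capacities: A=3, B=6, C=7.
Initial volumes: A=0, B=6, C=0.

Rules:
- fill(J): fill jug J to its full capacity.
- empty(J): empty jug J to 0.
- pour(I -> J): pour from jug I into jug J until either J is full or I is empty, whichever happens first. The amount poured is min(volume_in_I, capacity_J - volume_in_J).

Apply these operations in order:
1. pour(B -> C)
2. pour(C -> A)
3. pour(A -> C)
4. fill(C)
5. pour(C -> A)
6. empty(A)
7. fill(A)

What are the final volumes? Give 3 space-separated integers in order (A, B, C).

Answer: 3 0 4

Derivation:
Step 1: pour(B -> C) -> (A=0 B=0 C=6)
Step 2: pour(C -> A) -> (A=3 B=0 C=3)
Step 3: pour(A -> C) -> (A=0 B=0 C=6)
Step 4: fill(C) -> (A=0 B=0 C=7)
Step 5: pour(C -> A) -> (A=3 B=0 C=4)
Step 6: empty(A) -> (A=0 B=0 C=4)
Step 7: fill(A) -> (A=3 B=0 C=4)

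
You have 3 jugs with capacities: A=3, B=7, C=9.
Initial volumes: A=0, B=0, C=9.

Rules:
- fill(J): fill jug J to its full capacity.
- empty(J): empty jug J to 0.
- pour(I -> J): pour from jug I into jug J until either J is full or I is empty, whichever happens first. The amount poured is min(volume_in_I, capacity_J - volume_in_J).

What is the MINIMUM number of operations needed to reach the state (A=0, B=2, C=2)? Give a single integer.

Answer: 7

Derivation:
BFS from (A=0, B=0, C=9). One shortest path:
  1. pour(C -> B) -> (A=0 B=7 C=2)
  2. empty(B) -> (A=0 B=0 C=2)
  3. pour(C -> A) -> (A=2 B=0 C=0)
  4. fill(C) -> (A=2 B=0 C=9)
  5. pour(C -> B) -> (A=2 B=7 C=2)
  6. empty(B) -> (A=2 B=0 C=2)
  7. pour(A -> B) -> (A=0 B=2 C=2)
Reached target in 7 moves.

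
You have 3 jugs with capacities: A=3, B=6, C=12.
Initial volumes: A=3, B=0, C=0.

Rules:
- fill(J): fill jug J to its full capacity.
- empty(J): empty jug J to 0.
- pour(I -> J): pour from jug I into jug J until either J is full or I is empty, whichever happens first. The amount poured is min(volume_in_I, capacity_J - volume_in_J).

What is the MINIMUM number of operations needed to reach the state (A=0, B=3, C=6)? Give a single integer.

BFS from (A=3, B=0, C=0). One shortest path:
  1. fill(B) -> (A=3 B=6 C=0)
  2. pour(B -> C) -> (A=3 B=0 C=6)
  3. pour(A -> B) -> (A=0 B=3 C=6)
Reached target in 3 moves.

Answer: 3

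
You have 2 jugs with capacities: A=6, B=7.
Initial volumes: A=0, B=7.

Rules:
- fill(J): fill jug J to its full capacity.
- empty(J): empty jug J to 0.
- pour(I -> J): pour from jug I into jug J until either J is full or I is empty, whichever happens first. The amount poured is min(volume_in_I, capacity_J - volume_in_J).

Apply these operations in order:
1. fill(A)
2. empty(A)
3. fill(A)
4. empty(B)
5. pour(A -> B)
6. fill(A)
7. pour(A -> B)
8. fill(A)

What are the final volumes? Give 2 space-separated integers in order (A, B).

Step 1: fill(A) -> (A=6 B=7)
Step 2: empty(A) -> (A=0 B=7)
Step 3: fill(A) -> (A=6 B=7)
Step 4: empty(B) -> (A=6 B=0)
Step 5: pour(A -> B) -> (A=0 B=6)
Step 6: fill(A) -> (A=6 B=6)
Step 7: pour(A -> B) -> (A=5 B=7)
Step 8: fill(A) -> (A=6 B=7)

Answer: 6 7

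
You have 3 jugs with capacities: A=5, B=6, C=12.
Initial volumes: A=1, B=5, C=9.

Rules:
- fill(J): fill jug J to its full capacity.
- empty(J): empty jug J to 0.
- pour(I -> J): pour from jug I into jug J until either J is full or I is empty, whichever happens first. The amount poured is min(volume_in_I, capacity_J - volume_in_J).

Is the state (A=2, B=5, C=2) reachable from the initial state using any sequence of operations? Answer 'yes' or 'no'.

Answer: no

Derivation:
BFS explored all 327 reachable states.
Reachable set includes: (0,0,0), (0,0,1), (0,0,2), (0,0,3), (0,0,4), (0,0,5), (0,0,6), (0,0,7), (0,0,8), (0,0,9), (0,0,10), (0,0,11) ...
Target (A=2, B=5, C=2) not in reachable set → no.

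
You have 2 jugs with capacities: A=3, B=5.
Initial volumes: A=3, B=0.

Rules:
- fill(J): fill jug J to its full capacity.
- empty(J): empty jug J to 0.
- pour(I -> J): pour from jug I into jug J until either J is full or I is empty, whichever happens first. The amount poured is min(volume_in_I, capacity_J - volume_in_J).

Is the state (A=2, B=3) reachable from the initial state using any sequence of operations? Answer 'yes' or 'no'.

Answer: no

Derivation:
BFS explored all 16 reachable states.
Reachable set includes: (0,0), (0,1), (0,2), (0,3), (0,4), (0,5), (1,0), (1,5), (2,0), (2,5), (3,0), (3,1) ...
Target (A=2, B=3) not in reachable set → no.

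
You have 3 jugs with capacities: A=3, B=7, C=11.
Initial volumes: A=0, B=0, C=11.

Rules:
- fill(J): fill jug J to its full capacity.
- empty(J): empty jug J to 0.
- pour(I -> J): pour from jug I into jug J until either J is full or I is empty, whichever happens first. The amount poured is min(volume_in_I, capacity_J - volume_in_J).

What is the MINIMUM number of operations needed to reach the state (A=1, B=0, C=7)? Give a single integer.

BFS from (A=0, B=0, C=11). One shortest path:
  1. pour(C -> A) -> (A=3 B=0 C=8)
  2. empty(A) -> (A=0 B=0 C=8)
  3. pour(C -> B) -> (A=0 B=7 C=1)
  4. pour(C -> A) -> (A=1 B=7 C=0)
  5. pour(B -> C) -> (A=1 B=0 C=7)
Reached target in 5 moves.

Answer: 5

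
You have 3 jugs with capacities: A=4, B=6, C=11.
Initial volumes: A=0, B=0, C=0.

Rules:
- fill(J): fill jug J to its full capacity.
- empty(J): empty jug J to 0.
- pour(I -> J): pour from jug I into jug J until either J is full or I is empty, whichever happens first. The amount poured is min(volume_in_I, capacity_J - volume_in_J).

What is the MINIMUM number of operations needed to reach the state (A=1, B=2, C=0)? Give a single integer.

BFS from (A=0, B=0, C=0). One shortest path:
  1. fill(C) -> (A=0 B=0 C=11)
  2. pour(C -> A) -> (A=4 B=0 C=7)
  3. empty(A) -> (A=0 B=0 C=7)
  4. pour(C -> B) -> (A=0 B=6 C=1)
  5. pour(B -> A) -> (A=4 B=2 C=1)
  6. empty(A) -> (A=0 B=2 C=1)
  7. pour(C -> A) -> (A=1 B=2 C=0)
Reached target in 7 moves.

Answer: 7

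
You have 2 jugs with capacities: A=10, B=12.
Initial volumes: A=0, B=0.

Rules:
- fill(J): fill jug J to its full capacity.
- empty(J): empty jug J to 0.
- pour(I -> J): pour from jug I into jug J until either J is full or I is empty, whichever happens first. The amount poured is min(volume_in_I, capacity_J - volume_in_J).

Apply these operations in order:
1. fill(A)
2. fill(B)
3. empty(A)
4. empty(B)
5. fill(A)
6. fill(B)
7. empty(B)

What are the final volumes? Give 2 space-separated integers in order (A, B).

Step 1: fill(A) -> (A=10 B=0)
Step 2: fill(B) -> (A=10 B=12)
Step 3: empty(A) -> (A=0 B=12)
Step 4: empty(B) -> (A=0 B=0)
Step 5: fill(A) -> (A=10 B=0)
Step 6: fill(B) -> (A=10 B=12)
Step 7: empty(B) -> (A=10 B=0)

Answer: 10 0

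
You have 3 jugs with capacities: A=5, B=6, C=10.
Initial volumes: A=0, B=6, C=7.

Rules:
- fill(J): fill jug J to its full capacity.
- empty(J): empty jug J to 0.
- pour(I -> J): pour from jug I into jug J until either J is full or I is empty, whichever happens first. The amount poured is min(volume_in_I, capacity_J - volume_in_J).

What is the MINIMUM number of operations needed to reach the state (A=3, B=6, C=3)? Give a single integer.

BFS from (A=0, B=6, C=7). One shortest path:
  1. fill(A) -> (A=5 B=6 C=7)
  2. empty(B) -> (A=5 B=0 C=7)
  3. pour(A -> C) -> (A=2 B=0 C=10)
  4. pour(C -> B) -> (A=2 B=6 C=4)
  5. pour(B -> A) -> (A=5 B=3 C=4)
  6. pour(A -> C) -> (A=0 B=3 C=9)
  7. pour(B -> A) -> (A=3 B=0 C=9)
  8. pour(C -> B) -> (A=3 B=6 C=3)
Reached target in 8 moves.

Answer: 8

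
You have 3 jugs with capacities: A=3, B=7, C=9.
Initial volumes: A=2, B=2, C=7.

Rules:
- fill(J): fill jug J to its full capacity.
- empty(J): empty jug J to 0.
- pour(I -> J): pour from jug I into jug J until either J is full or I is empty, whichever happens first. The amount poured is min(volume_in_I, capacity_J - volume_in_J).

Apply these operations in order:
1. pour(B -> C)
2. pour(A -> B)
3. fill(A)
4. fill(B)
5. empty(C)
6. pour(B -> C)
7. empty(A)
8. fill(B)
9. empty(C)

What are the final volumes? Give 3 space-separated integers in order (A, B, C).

Step 1: pour(B -> C) -> (A=2 B=0 C=9)
Step 2: pour(A -> B) -> (A=0 B=2 C=9)
Step 3: fill(A) -> (A=3 B=2 C=9)
Step 4: fill(B) -> (A=3 B=7 C=9)
Step 5: empty(C) -> (A=3 B=7 C=0)
Step 6: pour(B -> C) -> (A=3 B=0 C=7)
Step 7: empty(A) -> (A=0 B=0 C=7)
Step 8: fill(B) -> (A=0 B=7 C=7)
Step 9: empty(C) -> (A=0 B=7 C=0)

Answer: 0 7 0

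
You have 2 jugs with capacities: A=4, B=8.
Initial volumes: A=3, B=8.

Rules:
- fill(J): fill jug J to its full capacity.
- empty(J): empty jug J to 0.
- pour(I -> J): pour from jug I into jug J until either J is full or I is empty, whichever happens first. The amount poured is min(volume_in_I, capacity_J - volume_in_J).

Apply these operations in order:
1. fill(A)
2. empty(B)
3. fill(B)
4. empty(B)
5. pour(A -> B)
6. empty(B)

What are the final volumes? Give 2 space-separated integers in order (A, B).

Answer: 0 0

Derivation:
Step 1: fill(A) -> (A=4 B=8)
Step 2: empty(B) -> (A=4 B=0)
Step 3: fill(B) -> (A=4 B=8)
Step 4: empty(B) -> (A=4 B=0)
Step 5: pour(A -> B) -> (A=0 B=4)
Step 6: empty(B) -> (A=0 B=0)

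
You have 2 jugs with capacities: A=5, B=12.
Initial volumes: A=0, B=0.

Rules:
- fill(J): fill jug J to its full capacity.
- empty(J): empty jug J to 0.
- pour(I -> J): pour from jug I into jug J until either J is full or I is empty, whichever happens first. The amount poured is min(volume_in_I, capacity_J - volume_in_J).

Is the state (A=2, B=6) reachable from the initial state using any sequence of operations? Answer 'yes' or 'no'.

Answer: no

Derivation:
BFS explored all 34 reachable states.
Reachable set includes: (0,0), (0,1), (0,2), (0,3), (0,4), (0,5), (0,6), (0,7), (0,8), (0,9), (0,10), (0,11) ...
Target (A=2, B=6) not in reachable set → no.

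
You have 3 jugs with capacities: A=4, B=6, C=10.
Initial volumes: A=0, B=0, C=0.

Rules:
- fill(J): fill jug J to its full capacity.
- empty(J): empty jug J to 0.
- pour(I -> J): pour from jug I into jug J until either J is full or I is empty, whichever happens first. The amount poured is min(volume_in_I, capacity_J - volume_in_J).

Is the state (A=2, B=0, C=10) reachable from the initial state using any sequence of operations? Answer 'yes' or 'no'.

Answer: yes

Derivation:
BFS from (A=0, B=0, C=0):
  1. fill(B) -> (A=0 B=6 C=0)
  2. fill(C) -> (A=0 B=6 C=10)
  3. pour(B -> A) -> (A=4 B=2 C=10)
  4. empty(A) -> (A=0 B=2 C=10)
  5. pour(B -> A) -> (A=2 B=0 C=10)
Target reached → yes.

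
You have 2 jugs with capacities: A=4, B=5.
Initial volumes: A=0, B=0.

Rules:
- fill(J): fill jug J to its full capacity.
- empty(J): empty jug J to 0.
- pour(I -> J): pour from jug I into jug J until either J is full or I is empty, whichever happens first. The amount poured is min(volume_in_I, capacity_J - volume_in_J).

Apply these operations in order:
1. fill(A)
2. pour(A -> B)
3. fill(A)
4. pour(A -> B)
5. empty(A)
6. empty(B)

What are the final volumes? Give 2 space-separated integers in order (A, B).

Step 1: fill(A) -> (A=4 B=0)
Step 2: pour(A -> B) -> (A=0 B=4)
Step 3: fill(A) -> (A=4 B=4)
Step 4: pour(A -> B) -> (A=3 B=5)
Step 5: empty(A) -> (A=0 B=5)
Step 6: empty(B) -> (A=0 B=0)

Answer: 0 0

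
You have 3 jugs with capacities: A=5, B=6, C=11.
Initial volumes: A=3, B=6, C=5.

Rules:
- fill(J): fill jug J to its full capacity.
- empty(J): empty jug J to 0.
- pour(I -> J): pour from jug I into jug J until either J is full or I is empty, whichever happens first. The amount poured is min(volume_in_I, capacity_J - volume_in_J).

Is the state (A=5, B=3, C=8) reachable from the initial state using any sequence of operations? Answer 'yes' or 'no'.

BFS from (A=3, B=6, C=5):
  1. pour(A -> C) -> (A=0 B=6 C=8)
  2. pour(B -> A) -> (A=5 B=1 C=8)
  3. empty(A) -> (A=0 B=1 C=8)
  4. pour(B -> A) -> (A=1 B=0 C=8)
  5. fill(B) -> (A=1 B=6 C=8)
  6. pour(B -> A) -> (A=5 B=2 C=8)
  7. empty(A) -> (A=0 B=2 C=8)
  8. pour(B -> A) -> (A=2 B=0 C=8)
  9. fill(B) -> (A=2 B=6 C=8)
  10. pour(B -> A) -> (A=5 B=3 C=8)
Target reached → yes.

Answer: yes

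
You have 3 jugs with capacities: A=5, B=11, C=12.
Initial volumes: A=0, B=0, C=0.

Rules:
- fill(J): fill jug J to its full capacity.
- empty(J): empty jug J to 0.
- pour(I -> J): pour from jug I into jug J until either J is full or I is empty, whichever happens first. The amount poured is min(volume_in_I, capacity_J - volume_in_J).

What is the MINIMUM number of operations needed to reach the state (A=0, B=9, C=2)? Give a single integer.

Answer: 8

Derivation:
BFS from (A=0, B=0, C=0). One shortest path:
  1. fill(A) -> (A=5 B=0 C=0)
  2. fill(B) -> (A=5 B=11 C=0)
  3. pour(A -> C) -> (A=0 B=11 C=5)
  4. pour(B -> C) -> (A=0 B=4 C=12)
  5. pour(C -> A) -> (A=5 B=4 C=7)
  6. empty(A) -> (A=0 B=4 C=7)
  7. pour(C -> A) -> (A=5 B=4 C=2)
  8. pour(A -> B) -> (A=0 B=9 C=2)
Reached target in 8 moves.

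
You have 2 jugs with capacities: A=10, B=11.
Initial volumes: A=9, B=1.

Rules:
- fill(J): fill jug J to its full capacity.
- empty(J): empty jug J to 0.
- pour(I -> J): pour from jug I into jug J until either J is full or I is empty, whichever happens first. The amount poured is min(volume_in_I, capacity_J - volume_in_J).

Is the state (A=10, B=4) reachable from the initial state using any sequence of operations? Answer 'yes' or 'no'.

Answer: yes

Derivation:
BFS from (A=9, B=1):
  1. empty(A) -> (A=0 B=1)
  2. pour(B -> A) -> (A=1 B=0)
  3. fill(B) -> (A=1 B=11)
  4. pour(B -> A) -> (A=10 B=2)
  5. empty(A) -> (A=0 B=2)
  6. pour(B -> A) -> (A=2 B=0)
  7. fill(B) -> (A=2 B=11)
  8. pour(B -> A) -> (A=10 B=3)
  9. empty(A) -> (A=0 B=3)
  10. pour(B -> A) -> (A=3 B=0)
  11. fill(B) -> (A=3 B=11)
  12. pour(B -> A) -> (A=10 B=4)
Target reached → yes.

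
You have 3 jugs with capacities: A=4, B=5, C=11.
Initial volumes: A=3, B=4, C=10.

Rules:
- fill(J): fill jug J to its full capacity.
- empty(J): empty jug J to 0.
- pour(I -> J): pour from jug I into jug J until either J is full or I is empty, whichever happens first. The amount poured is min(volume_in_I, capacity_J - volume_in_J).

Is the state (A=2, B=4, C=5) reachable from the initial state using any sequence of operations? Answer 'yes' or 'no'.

Answer: no

Derivation:
BFS explored all 241 reachable states.
Reachable set includes: (0,0,0), (0,0,1), (0,0,2), (0,0,3), (0,0,4), (0,0,5), (0,0,6), (0,0,7), (0,0,8), (0,0,9), (0,0,10), (0,0,11) ...
Target (A=2, B=4, C=5) not in reachable set → no.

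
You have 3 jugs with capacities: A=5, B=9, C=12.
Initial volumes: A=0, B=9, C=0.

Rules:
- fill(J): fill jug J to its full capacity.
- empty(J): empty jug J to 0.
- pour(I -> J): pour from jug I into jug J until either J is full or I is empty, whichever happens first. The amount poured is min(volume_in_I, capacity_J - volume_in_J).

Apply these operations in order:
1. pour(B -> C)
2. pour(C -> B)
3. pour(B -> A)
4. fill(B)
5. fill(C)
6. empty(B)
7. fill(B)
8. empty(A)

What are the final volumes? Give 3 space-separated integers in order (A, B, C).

Answer: 0 9 12

Derivation:
Step 1: pour(B -> C) -> (A=0 B=0 C=9)
Step 2: pour(C -> B) -> (A=0 B=9 C=0)
Step 3: pour(B -> A) -> (A=5 B=4 C=0)
Step 4: fill(B) -> (A=5 B=9 C=0)
Step 5: fill(C) -> (A=5 B=9 C=12)
Step 6: empty(B) -> (A=5 B=0 C=12)
Step 7: fill(B) -> (A=5 B=9 C=12)
Step 8: empty(A) -> (A=0 B=9 C=12)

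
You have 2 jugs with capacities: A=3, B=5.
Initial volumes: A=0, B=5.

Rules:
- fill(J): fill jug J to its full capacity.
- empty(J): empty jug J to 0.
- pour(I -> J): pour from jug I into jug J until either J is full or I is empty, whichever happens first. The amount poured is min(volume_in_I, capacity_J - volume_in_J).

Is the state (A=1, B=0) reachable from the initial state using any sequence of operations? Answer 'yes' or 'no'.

Answer: yes

Derivation:
BFS from (A=0, B=5):
  1. fill(A) -> (A=3 B=5)
  2. empty(B) -> (A=3 B=0)
  3. pour(A -> B) -> (A=0 B=3)
  4. fill(A) -> (A=3 B=3)
  5. pour(A -> B) -> (A=1 B=5)
  6. empty(B) -> (A=1 B=0)
Target reached → yes.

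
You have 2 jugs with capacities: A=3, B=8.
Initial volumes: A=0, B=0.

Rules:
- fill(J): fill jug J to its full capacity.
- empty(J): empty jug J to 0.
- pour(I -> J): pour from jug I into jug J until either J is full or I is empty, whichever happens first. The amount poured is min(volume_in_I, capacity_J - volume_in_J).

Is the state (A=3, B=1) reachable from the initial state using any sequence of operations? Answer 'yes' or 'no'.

Answer: yes

Derivation:
BFS from (A=0, B=0):
  1. fill(A) -> (A=3 B=0)
  2. pour(A -> B) -> (A=0 B=3)
  3. fill(A) -> (A=3 B=3)
  4. pour(A -> B) -> (A=0 B=6)
  5. fill(A) -> (A=3 B=6)
  6. pour(A -> B) -> (A=1 B=8)
  7. empty(B) -> (A=1 B=0)
  8. pour(A -> B) -> (A=0 B=1)
  9. fill(A) -> (A=3 B=1)
Target reached → yes.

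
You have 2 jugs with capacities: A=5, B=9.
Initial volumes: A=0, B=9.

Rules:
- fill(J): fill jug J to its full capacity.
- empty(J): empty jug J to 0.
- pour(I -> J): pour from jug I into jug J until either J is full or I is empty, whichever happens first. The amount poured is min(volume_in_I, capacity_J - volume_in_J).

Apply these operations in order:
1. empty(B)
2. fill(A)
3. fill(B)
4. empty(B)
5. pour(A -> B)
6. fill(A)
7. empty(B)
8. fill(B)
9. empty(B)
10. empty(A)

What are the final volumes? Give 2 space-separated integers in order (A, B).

Step 1: empty(B) -> (A=0 B=0)
Step 2: fill(A) -> (A=5 B=0)
Step 3: fill(B) -> (A=5 B=9)
Step 4: empty(B) -> (A=5 B=0)
Step 5: pour(A -> B) -> (A=0 B=5)
Step 6: fill(A) -> (A=5 B=5)
Step 7: empty(B) -> (A=5 B=0)
Step 8: fill(B) -> (A=5 B=9)
Step 9: empty(B) -> (A=5 B=0)
Step 10: empty(A) -> (A=0 B=0)

Answer: 0 0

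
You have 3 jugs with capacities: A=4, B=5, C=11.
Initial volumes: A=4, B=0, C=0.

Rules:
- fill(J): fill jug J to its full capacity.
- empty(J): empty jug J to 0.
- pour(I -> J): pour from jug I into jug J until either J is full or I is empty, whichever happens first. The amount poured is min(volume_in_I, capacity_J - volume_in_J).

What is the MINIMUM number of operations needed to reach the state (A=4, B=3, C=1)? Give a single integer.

Answer: 6

Derivation:
BFS from (A=4, B=0, C=0). One shortest path:
  1. pour(A -> B) -> (A=0 B=4 C=0)
  2. fill(A) -> (A=4 B=4 C=0)
  3. pour(A -> B) -> (A=3 B=5 C=0)
  4. pour(B -> C) -> (A=3 B=0 C=5)
  5. pour(A -> B) -> (A=0 B=3 C=5)
  6. pour(C -> A) -> (A=4 B=3 C=1)
Reached target in 6 moves.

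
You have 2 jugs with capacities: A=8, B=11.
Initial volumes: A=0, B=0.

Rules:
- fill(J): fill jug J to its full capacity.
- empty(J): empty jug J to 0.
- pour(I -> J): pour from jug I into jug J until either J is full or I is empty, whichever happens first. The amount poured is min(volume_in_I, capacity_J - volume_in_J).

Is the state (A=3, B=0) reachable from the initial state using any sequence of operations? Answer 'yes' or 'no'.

BFS from (A=0, B=0):
  1. fill(B) -> (A=0 B=11)
  2. pour(B -> A) -> (A=8 B=3)
  3. empty(A) -> (A=0 B=3)
  4. pour(B -> A) -> (A=3 B=0)
Target reached → yes.

Answer: yes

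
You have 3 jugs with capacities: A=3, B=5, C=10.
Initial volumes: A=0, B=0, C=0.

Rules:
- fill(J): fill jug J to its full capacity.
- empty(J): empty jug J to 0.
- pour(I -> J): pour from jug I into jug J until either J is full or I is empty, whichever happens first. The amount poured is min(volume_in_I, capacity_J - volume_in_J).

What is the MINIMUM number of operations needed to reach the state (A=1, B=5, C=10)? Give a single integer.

BFS from (A=0, B=0, C=0). One shortest path:
  1. fill(A) -> (A=3 B=0 C=0)
  2. fill(C) -> (A=3 B=0 C=10)
  3. pour(A -> B) -> (A=0 B=3 C=10)
  4. fill(A) -> (A=3 B=3 C=10)
  5. pour(A -> B) -> (A=1 B=5 C=10)
Reached target in 5 moves.

Answer: 5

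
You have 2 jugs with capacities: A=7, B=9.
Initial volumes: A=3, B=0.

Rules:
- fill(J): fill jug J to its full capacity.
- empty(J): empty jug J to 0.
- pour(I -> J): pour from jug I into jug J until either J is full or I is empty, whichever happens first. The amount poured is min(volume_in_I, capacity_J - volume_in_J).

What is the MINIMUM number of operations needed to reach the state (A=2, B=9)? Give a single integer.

BFS from (A=3, B=0). One shortest path:
  1. empty(A) -> (A=0 B=0)
  2. fill(B) -> (A=0 B=9)
  3. pour(B -> A) -> (A=7 B=2)
  4. empty(A) -> (A=0 B=2)
  5. pour(B -> A) -> (A=2 B=0)
  6. fill(B) -> (A=2 B=9)
Reached target in 6 moves.

Answer: 6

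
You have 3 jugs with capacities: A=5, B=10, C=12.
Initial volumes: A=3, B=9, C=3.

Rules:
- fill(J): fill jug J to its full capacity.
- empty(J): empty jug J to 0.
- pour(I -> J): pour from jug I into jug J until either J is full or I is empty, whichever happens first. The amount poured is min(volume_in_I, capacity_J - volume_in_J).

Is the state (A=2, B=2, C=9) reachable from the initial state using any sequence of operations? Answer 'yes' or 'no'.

BFS explored all 463 reachable states.
Reachable set includes: (0,0,0), (0,0,1), (0,0,2), (0,0,3), (0,0,4), (0,0,5), (0,0,6), (0,0,7), (0,0,8), (0,0,9), (0,0,10), (0,0,11) ...
Target (A=2, B=2, C=9) not in reachable set → no.

Answer: no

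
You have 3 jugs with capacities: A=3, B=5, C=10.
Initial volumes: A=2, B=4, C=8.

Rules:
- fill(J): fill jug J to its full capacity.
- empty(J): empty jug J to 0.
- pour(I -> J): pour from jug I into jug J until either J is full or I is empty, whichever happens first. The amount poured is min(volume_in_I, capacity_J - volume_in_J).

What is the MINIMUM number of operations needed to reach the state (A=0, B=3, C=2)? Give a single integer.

BFS from (A=2, B=4, C=8). One shortest path:
  1. fill(B) -> (A=2 B=5 C=8)
  2. pour(B -> C) -> (A=2 B=3 C=10)
  3. empty(C) -> (A=2 B=3 C=0)
  4. pour(A -> C) -> (A=0 B=3 C=2)
Reached target in 4 moves.

Answer: 4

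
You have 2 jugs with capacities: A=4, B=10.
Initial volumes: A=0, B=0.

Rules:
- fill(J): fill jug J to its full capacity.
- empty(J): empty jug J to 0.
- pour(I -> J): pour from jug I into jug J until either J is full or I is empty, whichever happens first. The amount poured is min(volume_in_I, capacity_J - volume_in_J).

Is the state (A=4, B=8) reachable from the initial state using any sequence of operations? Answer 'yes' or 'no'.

BFS from (A=0, B=0):
  1. fill(A) -> (A=4 B=0)
  2. pour(A -> B) -> (A=0 B=4)
  3. fill(A) -> (A=4 B=4)
  4. pour(A -> B) -> (A=0 B=8)
  5. fill(A) -> (A=4 B=8)
Target reached → yes.

Answer: yes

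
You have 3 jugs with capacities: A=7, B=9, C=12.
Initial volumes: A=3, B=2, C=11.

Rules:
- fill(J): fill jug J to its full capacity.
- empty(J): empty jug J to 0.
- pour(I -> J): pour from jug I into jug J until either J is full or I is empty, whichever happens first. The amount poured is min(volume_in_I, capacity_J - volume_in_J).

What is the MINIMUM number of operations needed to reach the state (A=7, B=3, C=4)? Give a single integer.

Answer: 3

Derivation:
BFS from (A=3, B=2, C=11). One shortest path:
  1. empty(B) -> (A=3 B=0 C=11)
  2. pour(A -> B) -> (A=0 B=3 C=11)
  3. pour(C -> A) -> (A=7 B=3 C=4)
Reached target in 3 moves.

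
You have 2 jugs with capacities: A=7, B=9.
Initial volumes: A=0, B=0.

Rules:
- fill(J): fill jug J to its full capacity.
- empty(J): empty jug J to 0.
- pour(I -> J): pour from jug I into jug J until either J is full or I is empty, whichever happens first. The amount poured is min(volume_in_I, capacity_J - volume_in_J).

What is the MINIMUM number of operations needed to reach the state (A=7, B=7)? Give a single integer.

Answer: 3

Derivation:
BFS from (A=0, B=0). One shortest path:
  1. fill(A) -> (A=7 B=0)
  2. pour(A -> B) -> (A=0 B=7)
  3. fill(A) -> (A=7 B=7)
Reached target in 3 moves.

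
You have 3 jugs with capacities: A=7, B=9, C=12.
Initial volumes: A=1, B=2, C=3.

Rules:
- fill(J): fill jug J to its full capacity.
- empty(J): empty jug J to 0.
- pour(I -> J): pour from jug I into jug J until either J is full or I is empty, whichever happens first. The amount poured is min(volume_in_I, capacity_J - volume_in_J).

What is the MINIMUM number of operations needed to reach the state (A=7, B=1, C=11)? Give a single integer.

BFS from (A=1, B=2, C=3). One shortest path:
  1. empty(C) -> (A=1 B=2 C=0)
  2. pour(B -> C) -> (A=1 B=0 C=2)
  3. fill(B) -> (A=1 B=9 C=2)
  4. pour(B -> C) -> (A=1 B=0 C=11)
  5. pour(A -> B) -> (A=0 B=1 C=11)
  6. fill(A) -> (A=7 B=1 C=11)
Reached target in 6 moves.

Answer: 6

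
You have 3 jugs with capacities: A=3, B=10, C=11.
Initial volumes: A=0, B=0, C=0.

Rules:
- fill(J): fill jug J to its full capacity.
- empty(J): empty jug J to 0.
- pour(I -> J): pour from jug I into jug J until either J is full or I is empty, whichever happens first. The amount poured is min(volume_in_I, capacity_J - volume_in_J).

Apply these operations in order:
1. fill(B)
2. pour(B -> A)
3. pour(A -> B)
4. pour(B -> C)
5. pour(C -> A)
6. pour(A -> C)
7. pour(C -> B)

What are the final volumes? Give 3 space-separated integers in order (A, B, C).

Answer: 0 10 0

Derivation:
Step 1: fill(B) -> (A=0 B=10 C=0)
Step 2: pour(B -> A) -> (A=3 B=7 C=0)
Step 3: pour(A -> B) -> (A=0 B=10 C=0)
Step 4: pour(B -> C) -> (A=0 B=0 C=10)
Step 5: pour(C -> A) -> (A=3 B=0 C=7)
Step 6: pour(A -> C) -> (A=0 B=0 C=10)
Step 7: pour(C -> B) -> (A=0 B=10 C=0)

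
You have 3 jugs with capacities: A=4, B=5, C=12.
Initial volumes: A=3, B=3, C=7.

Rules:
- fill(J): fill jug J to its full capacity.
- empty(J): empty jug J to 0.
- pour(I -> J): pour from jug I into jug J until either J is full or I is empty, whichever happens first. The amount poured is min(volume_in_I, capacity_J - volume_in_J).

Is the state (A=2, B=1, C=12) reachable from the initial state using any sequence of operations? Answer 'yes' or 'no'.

Answer: yes

Derivation:
BFS from (A=3, B=3, C=7):
  1. fill(B) -> (A=3 B=5 C=7)
  2. pour(A -> C) -> (A=0 B=5 C=10)
  3. pour(B -> A) -> (A=4 B=1 C=10)
  4. pour(A -> C) -> (A=2 B=1 C=12)
Target reached → yes.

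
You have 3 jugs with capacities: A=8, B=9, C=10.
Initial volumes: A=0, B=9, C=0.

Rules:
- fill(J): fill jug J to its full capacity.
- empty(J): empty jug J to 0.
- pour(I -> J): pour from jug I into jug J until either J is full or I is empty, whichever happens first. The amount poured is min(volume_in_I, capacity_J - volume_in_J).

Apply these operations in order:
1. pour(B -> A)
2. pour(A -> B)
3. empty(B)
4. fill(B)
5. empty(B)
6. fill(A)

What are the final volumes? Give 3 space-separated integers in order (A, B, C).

Step 1: pour(B -> A) -> (A=8 B=1 C=0)
Step 2: pour(A -> B) -> (A=0 B=9 C=0)
Step 3: empty(B) -> (A=0 B=0 C=0)
Step 4: fill(B) -> (A=0 B=9 C=0)
Step 5: empty(B) -> (A=0 B=0 C=0)
Step 6: fill(A) -> (A=8 B=0 C=0)

Answer: 8 0 0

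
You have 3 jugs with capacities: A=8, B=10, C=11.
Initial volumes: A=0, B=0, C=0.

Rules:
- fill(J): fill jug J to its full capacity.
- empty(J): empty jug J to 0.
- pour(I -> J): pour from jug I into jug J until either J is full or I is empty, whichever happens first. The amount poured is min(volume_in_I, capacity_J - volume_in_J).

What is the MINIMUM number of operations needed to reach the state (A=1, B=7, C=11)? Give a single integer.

BFS from (A=0, B=0, C=0). One shortest path:
  1. fill(C) -> (A=0 B=0 C=11)
  2. pour(C -> A) -> (A=8 B=0 C=3)
  3. pour(C -> B) -> (A=8 B=3 C=0)
  4. pour(A -> C) -> (A=0 B=3 C=8)
  5. fill(A) -> (A=8 B=3 C=8)
  6. pour(A -> B) -> (A=1 B=10 C=8)
  7. pour(B -> C) -> (A=1 B=7 C=11)
Reached target in 7 moves.

Answer: 7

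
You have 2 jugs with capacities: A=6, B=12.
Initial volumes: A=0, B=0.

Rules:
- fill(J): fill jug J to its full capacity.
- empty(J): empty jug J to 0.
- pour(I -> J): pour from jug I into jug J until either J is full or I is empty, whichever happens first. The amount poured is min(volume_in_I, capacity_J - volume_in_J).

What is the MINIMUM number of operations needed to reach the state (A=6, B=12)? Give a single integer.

Answer: 2

Derivation:
BFS from (A=0, B=0). One shortest path:
  1. fill(A) -> (A=6 B=0)
  2. fill(B) -> (A=6 B=12)
Reached target in 2 moves.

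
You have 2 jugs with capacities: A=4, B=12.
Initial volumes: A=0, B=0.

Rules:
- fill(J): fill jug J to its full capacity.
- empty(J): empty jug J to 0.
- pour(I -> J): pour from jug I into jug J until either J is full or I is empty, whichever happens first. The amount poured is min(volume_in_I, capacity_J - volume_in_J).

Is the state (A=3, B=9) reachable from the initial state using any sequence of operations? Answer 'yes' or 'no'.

Answer: no

Derivation:
BFS explored all 8 reachable states.
Reachable set includes: (0,0), (0,4), (0,8), (0,12), (4,0), (4,4), (4,8), (4,12)
Target (A=3, B=9) not in reachable set → no.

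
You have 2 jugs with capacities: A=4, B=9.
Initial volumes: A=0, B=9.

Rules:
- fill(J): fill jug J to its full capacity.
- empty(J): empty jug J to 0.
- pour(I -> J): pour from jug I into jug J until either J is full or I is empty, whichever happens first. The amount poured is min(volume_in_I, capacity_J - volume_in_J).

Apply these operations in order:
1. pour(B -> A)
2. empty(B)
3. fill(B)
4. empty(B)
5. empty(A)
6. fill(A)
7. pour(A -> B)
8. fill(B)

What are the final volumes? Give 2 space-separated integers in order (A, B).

Step 1: pour(B -> A) -> (A=4 B=5)
Step 2: empty(B) -> (A=4 B=0)
Step 3: fill(B) -> (A=4 B=9)
Step 4: empty(B) -> (A=4 B=0)
Step 5: empty(A) -> (A=0 B=0)
Step 6: fill(A) -> (A=4 B=0)
Step 7: pour(A -> B) -> (A=0 B=4)
Step 8: fill(B) -> (A=0 B=9)

Answer: 0 9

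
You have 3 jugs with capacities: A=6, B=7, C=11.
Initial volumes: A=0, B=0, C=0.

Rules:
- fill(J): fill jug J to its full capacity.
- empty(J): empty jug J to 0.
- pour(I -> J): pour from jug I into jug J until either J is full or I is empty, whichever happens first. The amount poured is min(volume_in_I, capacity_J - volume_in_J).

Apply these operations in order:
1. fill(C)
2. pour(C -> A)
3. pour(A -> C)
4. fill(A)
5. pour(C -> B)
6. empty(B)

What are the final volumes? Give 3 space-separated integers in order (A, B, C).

Answer: 6 0 4

Derivation:
Step 1: fill(C) -> (A=0 B=0 C=11)
Step 2: pour(C -> A) -> (A=6 B=0 C=5)
Step 3: pour(A -> C) -> (A=0 B=0 C=11)
Step 4: fill(A) -> (A=6 B=0 C=11)
Step 5: pour(C -> B) -> (A=6 B=7 C=4)
Step 6: empty(B) -> (A=6 B=0 C=4)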